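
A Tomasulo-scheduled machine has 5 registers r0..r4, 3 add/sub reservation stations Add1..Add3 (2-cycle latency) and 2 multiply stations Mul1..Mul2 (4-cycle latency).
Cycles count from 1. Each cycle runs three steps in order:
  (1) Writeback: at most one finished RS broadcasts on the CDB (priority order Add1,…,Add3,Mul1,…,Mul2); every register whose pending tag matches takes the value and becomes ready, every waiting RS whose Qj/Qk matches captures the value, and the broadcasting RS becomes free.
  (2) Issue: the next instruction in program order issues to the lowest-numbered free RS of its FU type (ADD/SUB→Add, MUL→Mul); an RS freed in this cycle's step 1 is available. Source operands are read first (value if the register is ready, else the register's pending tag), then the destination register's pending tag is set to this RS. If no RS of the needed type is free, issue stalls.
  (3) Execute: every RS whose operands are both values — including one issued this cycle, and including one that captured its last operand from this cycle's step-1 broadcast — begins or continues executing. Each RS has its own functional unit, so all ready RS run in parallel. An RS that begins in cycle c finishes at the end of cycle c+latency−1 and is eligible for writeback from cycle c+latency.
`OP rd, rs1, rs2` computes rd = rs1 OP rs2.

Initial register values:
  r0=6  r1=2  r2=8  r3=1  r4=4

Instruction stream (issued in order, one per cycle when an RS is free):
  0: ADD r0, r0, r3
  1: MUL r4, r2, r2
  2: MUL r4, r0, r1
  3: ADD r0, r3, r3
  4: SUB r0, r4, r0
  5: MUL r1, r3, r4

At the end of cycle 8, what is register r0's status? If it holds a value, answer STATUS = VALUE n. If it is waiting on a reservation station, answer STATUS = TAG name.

  c1: issue ADD r0<-Add1  regs: r0:Add1,r1:2,r2:8,r3:1,r4:4
  c2: issue MUL r4<-Mul1  regs: r0:Add1,r1:2,r2:8,r3:1,r4:Mul1
  c3: CDB Add1=7; issue MUL r4<-Mul2  regs: r0:7,r1:2,r2:8,r3:1,r4:Mul2
  c4: issue ADD r0<-Add1  regs: r0:Add1,r1:2,r2:8,r3:1,r4:Mul2
  c5: issue SUB r0<-Add2  regs: r0:Add2,r1:2,r2:8,r3:1,r4:Mul2
  c6: CDB Add1=2; stall  regs: r0:Add2,r1:2,r2:8,r3:1,r4:Mul2
  c7: CDB Mul1=64; issue MUL r1<-Mul1  regs: r0:Add2,r1:Mul1,r2:8,r3:1,r4:Mul2
  c8: CDB Mul2=14  regs: r0:Add2,r1:Mul1,r2:8,r3:1,r4:14

STATUS = TAG Add2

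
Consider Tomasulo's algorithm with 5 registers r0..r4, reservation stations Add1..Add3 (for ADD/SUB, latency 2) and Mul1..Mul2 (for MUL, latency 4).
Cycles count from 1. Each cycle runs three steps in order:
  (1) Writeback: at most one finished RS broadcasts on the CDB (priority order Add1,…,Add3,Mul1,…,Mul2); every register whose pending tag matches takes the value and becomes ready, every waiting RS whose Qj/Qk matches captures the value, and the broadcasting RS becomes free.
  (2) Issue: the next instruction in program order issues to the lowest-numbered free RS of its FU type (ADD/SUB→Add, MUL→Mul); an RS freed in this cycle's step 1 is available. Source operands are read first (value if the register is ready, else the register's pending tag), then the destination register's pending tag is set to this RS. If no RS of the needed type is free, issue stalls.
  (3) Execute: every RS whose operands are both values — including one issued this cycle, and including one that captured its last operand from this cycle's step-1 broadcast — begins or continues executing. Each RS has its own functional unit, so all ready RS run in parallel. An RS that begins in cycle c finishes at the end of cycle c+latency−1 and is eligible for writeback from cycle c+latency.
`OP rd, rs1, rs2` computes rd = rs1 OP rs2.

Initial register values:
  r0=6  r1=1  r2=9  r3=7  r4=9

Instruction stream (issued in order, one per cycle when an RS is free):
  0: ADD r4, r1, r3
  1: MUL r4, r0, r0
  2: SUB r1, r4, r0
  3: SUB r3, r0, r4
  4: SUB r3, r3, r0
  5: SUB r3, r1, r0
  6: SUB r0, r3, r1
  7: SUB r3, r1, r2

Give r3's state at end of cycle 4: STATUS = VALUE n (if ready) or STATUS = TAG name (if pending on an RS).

c1: issue ADD r4<-Add1 | r0:6,r1:1,r2:9,r3:7,r4:Add1
c2: issue MUL r4<-Mul1 | r0:6,r1:1,r2:9,r3:7,r4:Mul1
c3: CDB Add1=8; issue SUB r1<-Add1 | r0:6,r1:Add1,r2:9,r3:7,r4:Mul1
c4: issue SUB r3<-Add2 | r0:6,r1:Add1,r2:9,r3:Add2,r4:Mul1

STATUS = TAG Add2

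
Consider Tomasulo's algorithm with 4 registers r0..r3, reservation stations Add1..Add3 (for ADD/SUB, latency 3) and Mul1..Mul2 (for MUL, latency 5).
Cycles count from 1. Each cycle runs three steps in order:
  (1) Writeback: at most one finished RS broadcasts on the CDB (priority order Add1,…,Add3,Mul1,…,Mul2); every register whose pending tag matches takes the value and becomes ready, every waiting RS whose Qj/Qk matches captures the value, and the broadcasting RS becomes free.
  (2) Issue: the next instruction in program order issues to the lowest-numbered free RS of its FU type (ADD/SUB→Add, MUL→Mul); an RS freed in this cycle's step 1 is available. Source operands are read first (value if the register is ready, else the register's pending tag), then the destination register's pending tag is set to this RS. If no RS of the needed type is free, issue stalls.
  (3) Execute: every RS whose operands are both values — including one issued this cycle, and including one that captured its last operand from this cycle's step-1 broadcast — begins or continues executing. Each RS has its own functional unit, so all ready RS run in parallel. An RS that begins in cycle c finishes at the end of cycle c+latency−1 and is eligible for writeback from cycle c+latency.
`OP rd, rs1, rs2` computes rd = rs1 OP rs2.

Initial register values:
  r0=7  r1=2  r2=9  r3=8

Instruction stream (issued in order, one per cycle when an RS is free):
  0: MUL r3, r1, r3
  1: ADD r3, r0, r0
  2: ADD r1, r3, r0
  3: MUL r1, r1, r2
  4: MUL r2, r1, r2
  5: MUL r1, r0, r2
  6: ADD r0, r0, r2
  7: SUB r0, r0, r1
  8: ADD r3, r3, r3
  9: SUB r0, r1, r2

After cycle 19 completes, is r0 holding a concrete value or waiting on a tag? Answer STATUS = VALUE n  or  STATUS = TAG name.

STATUS = TAG Add3

cycle 1: issue MUL r3<-Mul1 // r0:7,r1:2,r2:9,r3:Mul1
cycle 2: issue ADD r3<-Add1 // r0:7,r1:2,r2:9,r3:Add1
cycle 3: issue ADD r1<-Add2 // r0:7,r1:Add2,r2:9,r3:Add1
cycle 4: issue MUL r1<-Mul2 // r0:7,r1:Mul2,r2:9,r3:Add1
cycle 5: CDB Add1=14; stall // r0:7,r1:Mul2,r2:9,r3:14
cycle 6: CDB Mul1=16; issue MUL r2<-Mul1 // r0:7,r1:Mul2,r2:Mul1,r3:14
cycle 7: stall // r0:7,r1:Mul2,r2:Mul1,r3:14
cycle 8: CDB Add2=21; stall // r0:7,r1:Mul2,r2:Mul1,r3:14
cycle 9: stall // r0:7,r1:Mul2,r2:Mul1,r3:14
cycle 10: stall // r0:7,r1:Mul2,r2:Mul1,r3:14
cycle 11: stall // r0:7,r1:Mul2,r2:Mul1,r3:14
cycle 12: stall // r0:7,r1:Mul2,r2:Mul1,r3:14
cycle 13: CDB Mul2=189; issue MUL r1<-Mul2 // r0:7,r1:Mul2,r2:Mul1,r3:14
cycle 14: issue ADD r0<-Add1 // r0:Add1,r1:Mul2,r2:Mul1,r3:14
cycle 15: issue SUB r0<-Add2 // r0:Add2,r1:Mul2,r2:Mul1,r3:14
cycle 16: issue ADD r3<-Add3 // r0:Add2,r1:Mul2,r2:Mul1,r3:Add3
cycle 17: stall // r0:Add2,r1:Mul2,r2:Mul1,r3:Add3
cycle 18: CDB Mul1=1701; stall // r0:Add2,r1:Mul2,r2:1701,r3:Add3
cycle 19: CDB Add3=28; issue SUB r0<-Add3 // r0:Add3,r1:Mul2,r2:1701,r3:28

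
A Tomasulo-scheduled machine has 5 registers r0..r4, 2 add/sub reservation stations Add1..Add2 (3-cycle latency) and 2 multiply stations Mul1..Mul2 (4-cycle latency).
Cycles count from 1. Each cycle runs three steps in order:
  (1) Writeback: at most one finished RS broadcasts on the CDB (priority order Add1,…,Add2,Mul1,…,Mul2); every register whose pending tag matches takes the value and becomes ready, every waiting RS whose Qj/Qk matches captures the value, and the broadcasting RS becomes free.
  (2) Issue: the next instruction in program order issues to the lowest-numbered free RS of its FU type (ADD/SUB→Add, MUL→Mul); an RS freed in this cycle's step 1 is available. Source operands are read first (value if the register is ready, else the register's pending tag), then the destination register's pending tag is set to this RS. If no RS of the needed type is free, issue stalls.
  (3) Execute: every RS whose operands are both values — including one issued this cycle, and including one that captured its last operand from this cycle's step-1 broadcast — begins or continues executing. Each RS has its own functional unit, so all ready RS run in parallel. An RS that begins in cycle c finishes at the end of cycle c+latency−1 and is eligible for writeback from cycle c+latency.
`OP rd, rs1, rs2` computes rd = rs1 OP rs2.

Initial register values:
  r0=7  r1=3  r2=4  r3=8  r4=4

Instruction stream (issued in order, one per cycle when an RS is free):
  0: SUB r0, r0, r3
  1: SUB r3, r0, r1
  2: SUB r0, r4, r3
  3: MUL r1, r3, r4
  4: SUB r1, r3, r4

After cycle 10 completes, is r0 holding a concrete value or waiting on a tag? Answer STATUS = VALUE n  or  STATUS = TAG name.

  c1: issue SUB r0<-Add1  regs: r0:Add1,r1:3,r2:4,r3:8,r4:4
  c2: issue SUB r3<-Add2  regs: r0:Add1,r1:3,r2:4,r3:Add2,r4:4
  c3: stall  regs: r0:Add1,r1:3,r2:4,r3:Add2,r4:4
  c4: CDB Add1=-1; issue SUB r0<-Add1  regs: r0:Add1,r1:3,r2:4,r3:Add2,r4:4
  c5: issue MUL r1<-Mul1  regs: r0:Add1,r1:Mul1,r2:4,r3:Add2,r4:4
  c6: stall  regs: r0:Add1,r1:Mul1,r2:4,r3:Add2,r4:4
  c7: CDB Add2=-4; issue SUB r1<-Add2  regs: r0:Add1,r1:Add2,r2:4,r3:-4,r4:4
  c8: -  regs: r0:Add1,r1:Add2,r2:4,r3:-4,r4:4
  c9: -  regs: r0:Add1,r1:Add2,r2:4,r3:-4,r4:4
  c10: CDB Add1=8  regs: r0:8,r1:Add2,r2:4,r3:-4,r4:4

STATUS = VALUE 8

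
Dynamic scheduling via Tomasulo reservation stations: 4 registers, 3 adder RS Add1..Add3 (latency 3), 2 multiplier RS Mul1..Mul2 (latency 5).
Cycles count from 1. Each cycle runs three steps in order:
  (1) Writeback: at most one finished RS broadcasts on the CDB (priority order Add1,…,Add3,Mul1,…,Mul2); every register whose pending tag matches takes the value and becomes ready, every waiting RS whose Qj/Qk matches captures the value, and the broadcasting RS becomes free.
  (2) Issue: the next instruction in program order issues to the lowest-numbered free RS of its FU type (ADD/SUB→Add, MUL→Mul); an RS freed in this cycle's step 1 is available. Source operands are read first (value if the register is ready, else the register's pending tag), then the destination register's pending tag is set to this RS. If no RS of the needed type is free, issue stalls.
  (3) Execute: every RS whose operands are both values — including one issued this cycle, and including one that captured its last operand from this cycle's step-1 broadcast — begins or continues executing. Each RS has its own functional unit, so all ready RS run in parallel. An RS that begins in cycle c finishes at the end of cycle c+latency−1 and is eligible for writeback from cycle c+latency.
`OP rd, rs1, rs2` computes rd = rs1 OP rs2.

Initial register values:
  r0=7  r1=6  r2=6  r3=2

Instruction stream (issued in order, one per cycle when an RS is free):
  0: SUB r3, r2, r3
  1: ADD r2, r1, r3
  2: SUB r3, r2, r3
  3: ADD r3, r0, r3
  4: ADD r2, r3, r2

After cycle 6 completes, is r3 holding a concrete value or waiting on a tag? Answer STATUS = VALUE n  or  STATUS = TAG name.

STATUS = TAG Add1

cycle 1: issue SUB r3<-Add1 // r0:7,r1:6,r2:6,r3:Add1
cycle 2: issue ADD r2<-Add2 // r0:7,r1:6,r2:Add2,r3:Add1
cycle 3: issue SUB r3<-Add3 // r0:7,r1:6,r2:Add2,r3:Add3
cycle 4: CDB Add1=4; issue ADD r3<-Add1 // r0:7,r1:6,r2:Add2,r3:Add1
cycle 5: stall // r0:7,r1:6,r2:Add2,r3:Add1
cycle 6: stall // r0:7,r1:6,r2:Add2,r3:Add1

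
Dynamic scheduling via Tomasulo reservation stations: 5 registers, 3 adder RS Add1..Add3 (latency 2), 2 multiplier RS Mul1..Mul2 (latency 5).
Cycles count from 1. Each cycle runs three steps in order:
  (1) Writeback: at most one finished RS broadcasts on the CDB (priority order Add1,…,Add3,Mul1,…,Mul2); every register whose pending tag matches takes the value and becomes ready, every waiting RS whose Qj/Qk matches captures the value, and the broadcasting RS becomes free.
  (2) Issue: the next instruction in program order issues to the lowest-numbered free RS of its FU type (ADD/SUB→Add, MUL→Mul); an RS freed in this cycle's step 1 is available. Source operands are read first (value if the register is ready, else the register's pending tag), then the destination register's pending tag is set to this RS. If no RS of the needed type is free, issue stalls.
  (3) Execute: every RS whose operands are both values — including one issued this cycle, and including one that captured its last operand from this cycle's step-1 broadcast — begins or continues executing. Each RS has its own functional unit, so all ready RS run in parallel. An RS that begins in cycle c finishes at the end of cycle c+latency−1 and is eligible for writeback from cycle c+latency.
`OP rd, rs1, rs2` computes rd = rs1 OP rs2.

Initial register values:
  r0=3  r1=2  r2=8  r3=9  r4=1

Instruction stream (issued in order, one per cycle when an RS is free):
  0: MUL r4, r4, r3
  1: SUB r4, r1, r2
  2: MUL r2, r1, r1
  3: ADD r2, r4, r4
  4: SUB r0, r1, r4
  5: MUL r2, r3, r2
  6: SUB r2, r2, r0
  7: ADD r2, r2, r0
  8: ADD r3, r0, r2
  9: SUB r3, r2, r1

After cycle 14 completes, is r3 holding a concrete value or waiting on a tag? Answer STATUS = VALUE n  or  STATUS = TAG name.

cycle 1: issue MUL r4<-Mul1 // r0:3,r1:2,r2:8,r3:9,r4:Mul1
cycle 2: issue SUB r4<-Add1 // r0:3,r1:2,r2:8,r3:9,r4:Add1
cycle 3: issue MUL r2<-Mul2 // r0:3,r1:2,r2:Mul2,r3:9,r4:Add1
cycle 4: CDB Add1=-6; issue ADD r2<-Add1 // r0:3,r1:2,r2:Add1,r3:9,r4:-6
cycle 5: issue SUB r0<-Add2 // r0:Add2,r1:2,r2:Add1,r3:9,r4:-6
cycle 6: CDB Add1=-12; stall // r0:Add2,r1:2,r2:-12,r3:9,r4:-6
cycle 7: CDB Add2=8; stall // r0:8,r1:2,r2:-12,r3:9,r4:-6
cycle 8: CDB Mul1=9; issue MUL r2<-Mul1 // r0:8,r1:2,r2:Mul1,r3:9,r4:-6
cycle 9: CDB Mul2=4; issue SUB r2<-Add1 // r0:8,r1:2,r2:Add1,r3:9,r4:-6
cycle 10: issue ADD r2<-Add2 // r0:8,r1:2,r2:Add2,r3:9,r4:-6
cycle 11: issue ADD r3<-Add3 // r0:8,r1:2,r2:Add2,r3:Add3,r4:-6
cycle 12: stall // r0:8,r1:2,r2:Add2,r3:Add3,r4:-6
cycle 13: CDB Mul1=-108; stall // r0:8,r1:2,r2:Add2,r3:Add3,r4:-6
cycle 14: stall // r0:8,r1:2,r2:Add2,r3:Add3,r4:-6

STATUS = TAG Add3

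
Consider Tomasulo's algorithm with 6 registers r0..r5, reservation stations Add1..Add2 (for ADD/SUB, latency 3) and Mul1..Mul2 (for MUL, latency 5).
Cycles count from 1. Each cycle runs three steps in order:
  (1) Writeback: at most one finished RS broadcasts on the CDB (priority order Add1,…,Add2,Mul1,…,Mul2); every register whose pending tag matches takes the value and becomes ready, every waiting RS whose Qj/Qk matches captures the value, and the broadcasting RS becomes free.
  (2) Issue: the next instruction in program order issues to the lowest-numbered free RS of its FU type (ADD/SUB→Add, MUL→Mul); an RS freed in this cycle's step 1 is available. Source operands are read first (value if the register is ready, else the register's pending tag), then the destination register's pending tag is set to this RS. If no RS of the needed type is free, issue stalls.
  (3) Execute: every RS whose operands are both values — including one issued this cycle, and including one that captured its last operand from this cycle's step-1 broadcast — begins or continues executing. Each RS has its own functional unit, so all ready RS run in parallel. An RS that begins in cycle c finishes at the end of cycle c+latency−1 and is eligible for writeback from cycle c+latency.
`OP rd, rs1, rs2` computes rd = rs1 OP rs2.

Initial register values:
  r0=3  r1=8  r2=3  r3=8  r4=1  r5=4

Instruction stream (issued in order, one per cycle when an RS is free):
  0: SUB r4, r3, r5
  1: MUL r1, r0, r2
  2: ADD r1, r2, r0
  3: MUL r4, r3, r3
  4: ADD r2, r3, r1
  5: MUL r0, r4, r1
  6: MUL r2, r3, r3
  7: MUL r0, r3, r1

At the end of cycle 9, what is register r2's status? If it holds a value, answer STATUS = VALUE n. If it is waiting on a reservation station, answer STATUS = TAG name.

cycle 1: issue SUB r4<-Add1 // r0:3,r1:8,r2:3,r3:8,r4:Add1,r5:4
cycle 2: issue MUL r1<-Mul1 // r0:3,r1:Mul1,r2:3,r3:8,r4:Add1,r5:4
cycle 3: issue ADD r1<-Add2 // r0:3,r1:Add2,r2:3,r3:8,r4:Add1,r5:4
cycle 4: CDB Add1=4; issue MUL r4<-Mul2 // r0:3,r1:Add2,r2:3,r3:8,r4:Mul2,r5:4
cycle 5: issue ADD r2<-Add1 // r0:3,r1:Add2,r2:Add1,r3:8,r4:Mul2,r5:4
cycle 6: CDB Add2=6; stall // r0:3,r1:6,r2:Add1,r3:8,r4:Mul2,r5:4
cycle 7: CDB Mul1=9; issue MUL r0<-Mul1 // r0:Mul1,r1:6,r2:Add1,r3:8,r4:Mul2,r5:4
cycle 8: stall // r0:Mul1,r1:6,r2:Add1,r3:8,r4:Mul2,r5:4
cycle 9: CDB Add1=14; stall // r0:Mul1,r1:6,r2:14,r3:8,r4:Mul2,r5:4

STATUS = VALUE 14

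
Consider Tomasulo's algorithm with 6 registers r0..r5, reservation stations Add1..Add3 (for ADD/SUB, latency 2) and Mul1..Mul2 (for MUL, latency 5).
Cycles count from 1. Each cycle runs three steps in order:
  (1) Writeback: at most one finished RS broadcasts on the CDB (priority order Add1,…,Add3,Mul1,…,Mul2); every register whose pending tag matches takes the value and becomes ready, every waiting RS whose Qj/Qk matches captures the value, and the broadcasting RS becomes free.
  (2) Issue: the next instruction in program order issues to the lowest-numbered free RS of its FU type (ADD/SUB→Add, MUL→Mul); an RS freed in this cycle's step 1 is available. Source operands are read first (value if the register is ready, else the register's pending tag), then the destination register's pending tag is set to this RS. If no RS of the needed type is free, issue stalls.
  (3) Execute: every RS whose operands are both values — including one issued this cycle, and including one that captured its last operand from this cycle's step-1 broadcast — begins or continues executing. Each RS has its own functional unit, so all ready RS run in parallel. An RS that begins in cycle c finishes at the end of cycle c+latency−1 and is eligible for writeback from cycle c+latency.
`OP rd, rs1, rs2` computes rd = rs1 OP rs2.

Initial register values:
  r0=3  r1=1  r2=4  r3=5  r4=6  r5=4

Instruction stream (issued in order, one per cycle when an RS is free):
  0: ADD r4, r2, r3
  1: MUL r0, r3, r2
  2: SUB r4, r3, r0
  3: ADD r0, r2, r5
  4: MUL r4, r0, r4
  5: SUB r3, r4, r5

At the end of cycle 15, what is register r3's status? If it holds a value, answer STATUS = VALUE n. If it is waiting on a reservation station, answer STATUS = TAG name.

STATUS = TAG Add2

cycle 1: issue ADD r4<-Add1 // r0:3,r1:1,r2:4,r3:5,r4:Add1,r5:4
cycle 2: issue MUL r0<-Mul1 // r0:Mul1,r1:1,r2:4,r3:5,r4:Add1,r5:4
cycle 3: CDB Add1=9; issue SUB r4<-Add1 // r0:Mul1,r1:1,r2:4,r3:5,r4:Add1,r5:4
cycle 4: issue ADD r0<-Add2 // r0:Add2,r1:1,r2:4,r3:5,r4:Add1,r5:4
cycle 5: issue MUL r4<-Mul2 // r0:Add2,r1:1,r2:4,r3:5,r4:Mul2,r5:4
cycle 6: CDB Add2=8; issue SUB r3<-Add2 // r0:8,r1:1,r2:4,r3:Add2,r4:Mul2,r5:4
cycle 7: CDB Mul1=20 // r0:8,r1:1,r2:4,r3:Add2,r4:Mul2,r5:4
cycle 8: - // r0:8,r1:1,r2:4,r3:Add2,r4:Mul2,r5:4
cycle 9: CDB Add1=-15 // r0:8,r1:1,r2:4,r3:Add2,r4:Mul2,r5:4
cycle 10: - // r0:8,r1:1,r2:4,r3:Add2,r4:Mul2,r5:4
cycle 11: - // r0:8,r1:1,r2:4,r3:Add2,r4:Mul2,r5:4
cycle 12: - // r0:8,r1:1,r2:4,r3:Add2,r4:Mul2,r5:4
cycle 13: - // r0:8,r1:1,r2:4,r3:Add2,r4:Mul2,r5:4
cycle 14: CDB Mul2=-120 // r0:8,r1:1,r2:4,r3:Add2,r4:-120,r5:4
cycle 15: - // r0:8,r1:1,r2:4,r3:Add2,r4:-120,r5:4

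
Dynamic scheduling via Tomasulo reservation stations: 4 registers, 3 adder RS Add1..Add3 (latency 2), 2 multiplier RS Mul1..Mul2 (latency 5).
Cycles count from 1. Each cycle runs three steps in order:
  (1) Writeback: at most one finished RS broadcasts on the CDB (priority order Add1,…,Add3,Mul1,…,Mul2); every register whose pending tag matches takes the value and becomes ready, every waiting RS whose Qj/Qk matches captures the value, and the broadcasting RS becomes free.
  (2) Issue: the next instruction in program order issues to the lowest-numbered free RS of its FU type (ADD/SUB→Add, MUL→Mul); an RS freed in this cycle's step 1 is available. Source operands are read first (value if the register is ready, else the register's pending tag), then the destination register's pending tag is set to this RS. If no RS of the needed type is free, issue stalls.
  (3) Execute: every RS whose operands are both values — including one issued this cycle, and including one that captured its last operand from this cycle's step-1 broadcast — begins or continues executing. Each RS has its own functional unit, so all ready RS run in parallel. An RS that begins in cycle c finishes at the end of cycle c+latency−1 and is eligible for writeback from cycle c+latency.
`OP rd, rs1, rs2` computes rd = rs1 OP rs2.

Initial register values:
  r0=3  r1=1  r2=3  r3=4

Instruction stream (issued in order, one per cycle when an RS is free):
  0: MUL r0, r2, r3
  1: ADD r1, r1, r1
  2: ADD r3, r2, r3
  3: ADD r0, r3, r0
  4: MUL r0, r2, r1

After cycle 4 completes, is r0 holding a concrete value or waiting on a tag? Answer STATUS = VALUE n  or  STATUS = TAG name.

  c1: issue MUL r0<-Mul1  regs: r0:Mul1,r1:1,r2:3,r3:4
  c2: issue ADD r1<-Add1  regs: r0:Mul1,r1:Add1,r2:3,r3:4
  c3: issue ADD r3<-Add2  regs: r0:Mul1,r1:Add1,r2:3,r3:Add2
  c4: CDB Add1=2; issue ADD r0<-Add1  regs: r0:Add1,r1:2,r2:3,r3:Add2

STATUS = TAG Add1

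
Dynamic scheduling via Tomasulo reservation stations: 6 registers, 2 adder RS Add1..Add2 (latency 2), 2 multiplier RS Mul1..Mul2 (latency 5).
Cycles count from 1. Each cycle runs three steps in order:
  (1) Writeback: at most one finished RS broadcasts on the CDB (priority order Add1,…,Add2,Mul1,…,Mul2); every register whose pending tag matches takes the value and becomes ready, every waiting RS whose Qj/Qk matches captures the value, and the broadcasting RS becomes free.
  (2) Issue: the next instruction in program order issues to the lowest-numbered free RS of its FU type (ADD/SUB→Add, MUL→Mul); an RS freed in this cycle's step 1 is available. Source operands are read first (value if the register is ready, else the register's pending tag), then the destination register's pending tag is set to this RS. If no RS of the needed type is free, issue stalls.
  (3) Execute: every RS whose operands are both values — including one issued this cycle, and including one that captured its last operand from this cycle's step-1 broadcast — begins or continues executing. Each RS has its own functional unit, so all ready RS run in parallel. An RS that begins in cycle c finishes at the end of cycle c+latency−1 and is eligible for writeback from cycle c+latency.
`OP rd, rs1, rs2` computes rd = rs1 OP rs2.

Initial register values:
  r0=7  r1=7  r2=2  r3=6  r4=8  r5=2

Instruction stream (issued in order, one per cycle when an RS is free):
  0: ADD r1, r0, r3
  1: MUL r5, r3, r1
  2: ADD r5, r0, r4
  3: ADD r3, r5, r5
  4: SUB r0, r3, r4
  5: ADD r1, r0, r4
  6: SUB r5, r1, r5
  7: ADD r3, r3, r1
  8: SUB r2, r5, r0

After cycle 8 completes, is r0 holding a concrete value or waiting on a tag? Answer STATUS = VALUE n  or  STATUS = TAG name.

  c1: issue ADD r1<-Add1  regs: r0:7,r1:Add1,r2:2,r3:6,r4:8,r5:2
  c2: issue MUL r5<-Mul1  regs: r0:7,r1:Add1,r2:2,r3:6,r4:8,r5:Mul1
  c3: CDB Add1=13; issue ADD r5<-Add1  regs: r0:7,r1:13,r2:2,r3:6,r4:8,r5:Add1
  c4: issue ADD r3<-Add2  regs: r0:7,r1:13,r2:2,r3:Add2,r4:8,r5:Add1
  c5: CDB Add1=15; issue SUB r0<-Add1  regs: r0:Add1,r1:13,r2:2,r3:Add2,r4:8,r5:15
  c6: stall  regs: r0:Add1,r1:13,r2:2,r3:Add2,r4:8,r5:15
  c7: CDB Add2=30; issue ADD r1<-Add2  regs: r0:Add1,r1:Add2,r2:2,r3:30,r4:8,r5:15
  c8: CDB Mul1=78; stall  regs: r0:Add1,r1:Add2,r2:2,r3:30,r4:8,r5:15

STATUS = TAG Add1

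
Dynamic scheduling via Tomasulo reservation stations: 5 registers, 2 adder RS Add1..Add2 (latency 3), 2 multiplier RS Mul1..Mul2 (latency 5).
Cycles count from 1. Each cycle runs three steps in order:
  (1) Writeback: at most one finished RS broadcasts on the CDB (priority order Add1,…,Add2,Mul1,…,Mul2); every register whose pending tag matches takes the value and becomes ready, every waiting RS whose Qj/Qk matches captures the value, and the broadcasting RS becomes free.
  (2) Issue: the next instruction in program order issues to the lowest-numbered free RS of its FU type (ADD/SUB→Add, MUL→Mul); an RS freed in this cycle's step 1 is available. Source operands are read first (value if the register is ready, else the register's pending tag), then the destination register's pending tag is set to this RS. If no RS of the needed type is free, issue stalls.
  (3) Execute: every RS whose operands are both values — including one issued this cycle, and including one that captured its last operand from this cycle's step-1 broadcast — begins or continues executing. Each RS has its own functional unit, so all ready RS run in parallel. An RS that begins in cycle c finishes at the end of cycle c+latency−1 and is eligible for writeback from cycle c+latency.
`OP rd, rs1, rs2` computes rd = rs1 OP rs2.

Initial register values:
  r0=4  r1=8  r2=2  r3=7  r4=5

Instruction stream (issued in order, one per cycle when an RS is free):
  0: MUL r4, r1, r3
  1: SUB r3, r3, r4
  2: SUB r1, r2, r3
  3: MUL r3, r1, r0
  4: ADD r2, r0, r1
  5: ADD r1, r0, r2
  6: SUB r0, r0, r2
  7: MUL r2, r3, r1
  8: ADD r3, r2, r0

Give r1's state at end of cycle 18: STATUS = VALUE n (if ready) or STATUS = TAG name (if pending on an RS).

STATUS = TAG Add2

cycle 1: issue MUL r4<-Mul1 // r0:4,r1:8,r2:2,r3:7,r4:Mul1
cycle 2: issue SUB r3<-Add1 // r0:4,r1:8,r2:2,r3:Add1,r4:Mul1
cycle 3: issue SUB r1<-Add2 // r0:4,r1:Add2,r2:2,r3:Add1,r4:Mul1
cycle 4: issue MUL r3<-Mul2 // r0:4,r1:Add2,r2:2,r3:Mul2,r4:Mul1
cycle 5: stall // r0:4,r1:Add2,r2:2,r3:Mul2,r4:Mul1
cycle 6: CDB Mul1=56; stall // r0:4,r1:Add2,r2:2,r3:Mul2,r4:56
cycle 7: stall // r0:4,r1:Add2,r2:2,r3:Mul2,r4:56
cycle 8: stall // r0:4,r1:Add2,r2:2,r3:Mul2,r4:56
cycle 9: CDB Add1=-49; issue ADD r2<-Add1 // r0:4,r1:Add2,r2:Add1,r3:Mul2,r4:56
cycle 10: stall // r0:4,r1:Add2,r2:Add1,r3:Mul2,r4:56
cycle 11: stall // r0:4,r1:Add2,r2:Add1,r3:Mul2,r4:56
cycle 12: CDB Add2=51; issue ADD r1<-Add2 // r0:4,r1:Add2,r2:Add1,r3:Mul2,r4:56
cycle 13: stall // r0:4,r1:Add2,r2:Add1,r3:Mul2,r4:56
cycle 14: stall // r0:4,r1:Add2,r2:Add1,r3:Mul2,r4:56
cycle 15: CDB Add1=55; issue SUB r0<-Add1 // r0:Add1,r1:Add2,r2:55,r3:Mul2,r4:56
cycle 16: issue MUL r2<-Mul1 // r0:Add1,r1:Add2,r2:Mul1,r3:Mul2,r4:56
cycle 17: CDB Mul2=204; stall // r0:Add1,r1:Add2,r2:Mul1,r3:204,r4:56
cycle 18: CDB Add1=-51; issue ADD r3<-Add1 // r0:-51,r1:Add2,r2:Mul1,r3:Add1,r4:56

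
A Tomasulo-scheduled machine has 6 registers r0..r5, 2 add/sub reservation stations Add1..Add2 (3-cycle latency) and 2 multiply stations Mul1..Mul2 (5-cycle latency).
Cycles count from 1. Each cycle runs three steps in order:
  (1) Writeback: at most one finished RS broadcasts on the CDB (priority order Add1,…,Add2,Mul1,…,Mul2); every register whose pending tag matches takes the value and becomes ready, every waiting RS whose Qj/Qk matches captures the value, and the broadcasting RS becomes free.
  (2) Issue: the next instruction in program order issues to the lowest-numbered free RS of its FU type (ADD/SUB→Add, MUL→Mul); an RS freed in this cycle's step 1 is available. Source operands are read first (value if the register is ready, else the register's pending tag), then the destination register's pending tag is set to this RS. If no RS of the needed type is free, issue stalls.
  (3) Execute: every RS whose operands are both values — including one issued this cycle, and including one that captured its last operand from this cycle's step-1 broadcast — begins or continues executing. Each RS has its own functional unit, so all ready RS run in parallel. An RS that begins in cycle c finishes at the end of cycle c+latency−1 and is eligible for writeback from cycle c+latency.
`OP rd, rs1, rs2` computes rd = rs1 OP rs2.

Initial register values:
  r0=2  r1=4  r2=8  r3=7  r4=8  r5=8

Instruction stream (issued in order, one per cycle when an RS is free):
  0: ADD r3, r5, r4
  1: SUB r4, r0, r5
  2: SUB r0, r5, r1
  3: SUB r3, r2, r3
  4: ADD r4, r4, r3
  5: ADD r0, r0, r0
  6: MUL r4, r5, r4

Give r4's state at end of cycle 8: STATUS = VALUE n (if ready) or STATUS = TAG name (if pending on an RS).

STATUS = TAG Add1

c1: issue ADD r3<-Add1 | r0:2,r1:4,r2:8,r3:Add1,r4:8,r5:8
c2: issue SUB r4<-Add2 | r0:2,r1:4,r2:8,r3:Add1,r4:Add2,r5:8
c3: stall | r0:2,r1:4,r2:8,r3:Add1,r4:Add2,r5:8
c4: CDB Add1=16; issue SUB r0<-Add1 | r0:Add1,r1:4,r2:8,r3:16,r4:Add2,r5:8
c5: CDB Add2=-6; issue SUB r3<-Add2 | r0:Add1,r1:4,r2:8,r3:Add2,r4:-6,r5:8
c6: stall | r0:Add1,r1:4,r2:8,r3:Add2,r4:-6,r5:8
c7: CDB Add1=4; issue ADD r4<-Add1 | r0:4,r1:4,r2:8,r3:Add2,r4:Add1,r5:8
c8: CDB Add2=-8; issue ADD r0<-Add2 | r0:Add2,r1:4,r2:8,r3:-8,r4:Add1,r5:8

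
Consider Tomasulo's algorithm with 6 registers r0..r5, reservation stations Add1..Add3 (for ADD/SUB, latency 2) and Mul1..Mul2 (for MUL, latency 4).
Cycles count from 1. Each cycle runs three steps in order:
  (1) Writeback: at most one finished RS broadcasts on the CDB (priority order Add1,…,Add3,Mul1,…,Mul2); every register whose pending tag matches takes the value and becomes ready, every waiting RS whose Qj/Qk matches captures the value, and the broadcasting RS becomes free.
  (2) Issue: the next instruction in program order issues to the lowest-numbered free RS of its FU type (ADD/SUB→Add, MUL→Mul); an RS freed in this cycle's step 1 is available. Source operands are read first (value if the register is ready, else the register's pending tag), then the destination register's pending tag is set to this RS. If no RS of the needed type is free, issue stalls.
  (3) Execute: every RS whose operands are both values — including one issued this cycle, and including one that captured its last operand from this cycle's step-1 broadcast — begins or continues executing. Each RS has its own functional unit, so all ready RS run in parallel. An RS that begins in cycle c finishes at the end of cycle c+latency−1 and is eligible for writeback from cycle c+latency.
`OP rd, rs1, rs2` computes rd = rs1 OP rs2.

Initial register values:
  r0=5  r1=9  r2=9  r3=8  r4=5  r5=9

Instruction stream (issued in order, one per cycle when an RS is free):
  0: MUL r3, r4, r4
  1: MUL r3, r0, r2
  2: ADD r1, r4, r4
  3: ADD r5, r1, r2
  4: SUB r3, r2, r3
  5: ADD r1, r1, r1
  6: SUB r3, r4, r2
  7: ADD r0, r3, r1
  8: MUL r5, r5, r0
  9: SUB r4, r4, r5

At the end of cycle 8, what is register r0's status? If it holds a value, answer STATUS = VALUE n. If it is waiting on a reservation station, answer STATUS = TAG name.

STATUS = TAG Add3

  c1: issue MUL r3<-Mul1  regs: r0:5,r1:9,r2:9,r3:Mul1,r4:5,r5:9
  c2: issue MUL r3<-Mul2  regs: r0:5,r1:9,r2:9,r3:Mul2,r4:5,r5:9
  c3: issue ADD r1<-Add1  regs: r0:5,r1:Add1,r2:9,r3:Mul2,r4:5,r5:9
  c4: issue ADD r5<-Add2  regs: r0:5,r1:Add1,r2:9,r3:Mul2,r4:5,r5:Add2
  c5: CDB Add1=10; issue SUB r3<-Add1  regs: r0:5,r1:10,r2:9,r3:Add1,r4:5,r5:Add2
  c6: CDB Mul1=25; issue ADD r1<-Add3  regs: r0:5,r1:Add3,r2:9,r3:Add1,r4:5,r5:Add2
  c7: CDB Add2=19; issue SUB r3<-Add2  regs: r0:5,r1:Add3,r2:9,r3:Add2,r4:5,r5:19
  c8: CDB Add3=20; issue ADD r0<-Add3  regs: r0:Add3,r1:20,r2:9,r3:Add2,r4:5,r5:19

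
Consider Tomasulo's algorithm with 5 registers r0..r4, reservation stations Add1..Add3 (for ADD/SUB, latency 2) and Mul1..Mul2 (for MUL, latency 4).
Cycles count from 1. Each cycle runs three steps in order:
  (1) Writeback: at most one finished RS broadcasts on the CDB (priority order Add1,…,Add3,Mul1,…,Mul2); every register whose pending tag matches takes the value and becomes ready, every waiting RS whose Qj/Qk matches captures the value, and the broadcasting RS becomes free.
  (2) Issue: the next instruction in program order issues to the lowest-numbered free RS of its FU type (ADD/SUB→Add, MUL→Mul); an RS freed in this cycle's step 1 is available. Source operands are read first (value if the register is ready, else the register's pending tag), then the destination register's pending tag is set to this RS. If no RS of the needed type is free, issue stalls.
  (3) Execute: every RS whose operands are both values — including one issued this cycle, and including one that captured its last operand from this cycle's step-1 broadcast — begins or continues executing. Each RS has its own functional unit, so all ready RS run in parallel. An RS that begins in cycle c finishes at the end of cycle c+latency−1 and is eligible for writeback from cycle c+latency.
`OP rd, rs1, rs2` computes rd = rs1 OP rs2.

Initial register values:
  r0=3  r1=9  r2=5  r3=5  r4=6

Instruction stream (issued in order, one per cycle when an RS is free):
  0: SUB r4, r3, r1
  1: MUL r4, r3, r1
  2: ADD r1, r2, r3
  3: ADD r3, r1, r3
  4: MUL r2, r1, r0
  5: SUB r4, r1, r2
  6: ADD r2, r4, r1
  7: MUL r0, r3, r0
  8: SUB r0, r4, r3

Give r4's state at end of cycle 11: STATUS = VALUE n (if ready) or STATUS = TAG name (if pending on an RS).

STATUS = VALUE -20

c1: issue SUB r4<-Add1 | r0:3,r1:9,r2:5,r3:5,r4:Add1
c2: issue MUL r4<-Mul1 | r0:3,r1:9,r2:5,r3:5,r4:Mul1
c3: CDB Add1=-4; issue ADD r1<-Add1 | r0:3,r1:Add1,r2:5,r3:5,r4:Mul1
c4: issue ADD r3<-Add2 | r0:3,r1:Add1,r2:5,r3:Add2,r4:Mul1
c5: CDB Add1=10; issue MUL r2<-Mul2 | r0:3,r1:10,r2:Mul2,r3:Add2,r4:Mul1
c6: CDB Mul1=45; issue SUB r4<-Add1 | r0:3,r1:10,r2:Mul2,r3:Add2,r4:Add1
c7: CDB Add2=15; issue ADD r2<-Add2 | r0:3,r1:10,r2:Add2,r3:15,r4:Add1
c8: issue MUL r0<-Mul1 | r0:Mul1,r1:10,r2:Add2,r3:15,r4:Add1
c9: CDB Mul2=30; issue SUB r0<-Add3 | r0:Add3,r1:10,r2:Add2,r3:15,r4:Add1
c10: - | r0:Add3,r1:10,r2:Add2,r3:15,r4:Add1
c11: CDB Add1=-20 | r0:Add3,r1:10,r2:Add2,r3:15,r4:-20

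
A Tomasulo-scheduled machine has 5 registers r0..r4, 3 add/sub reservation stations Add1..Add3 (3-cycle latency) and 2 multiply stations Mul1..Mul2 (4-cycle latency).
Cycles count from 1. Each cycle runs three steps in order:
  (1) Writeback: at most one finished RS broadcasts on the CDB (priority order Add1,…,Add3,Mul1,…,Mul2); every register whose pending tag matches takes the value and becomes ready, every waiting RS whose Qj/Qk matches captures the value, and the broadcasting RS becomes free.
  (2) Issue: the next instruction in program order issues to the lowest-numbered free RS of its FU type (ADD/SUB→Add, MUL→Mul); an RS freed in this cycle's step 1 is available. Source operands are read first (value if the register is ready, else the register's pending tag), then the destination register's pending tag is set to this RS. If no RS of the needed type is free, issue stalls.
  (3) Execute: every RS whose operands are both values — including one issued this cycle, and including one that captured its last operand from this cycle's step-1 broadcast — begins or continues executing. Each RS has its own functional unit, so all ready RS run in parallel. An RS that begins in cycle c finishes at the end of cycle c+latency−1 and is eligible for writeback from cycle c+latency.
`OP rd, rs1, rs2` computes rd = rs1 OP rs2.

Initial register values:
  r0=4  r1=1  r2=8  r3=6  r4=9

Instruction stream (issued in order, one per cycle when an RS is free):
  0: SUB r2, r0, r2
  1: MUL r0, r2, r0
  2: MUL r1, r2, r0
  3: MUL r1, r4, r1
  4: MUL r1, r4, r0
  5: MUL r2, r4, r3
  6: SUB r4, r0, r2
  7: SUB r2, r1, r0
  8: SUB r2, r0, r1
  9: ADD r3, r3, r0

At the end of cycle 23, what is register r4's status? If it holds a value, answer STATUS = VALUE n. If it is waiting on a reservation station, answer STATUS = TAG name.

cycle 1: issue SUB r2<-Add1 // r0:4,r1:1,r2:Add1,r3:6,r4:9
cycle 2: issue MUL r0<-Mul1 // r0:Mul1,r1:1,r2:Add1,r3:6,r4:9
cycle 3: issue MUL r1<-Mul2 // r0:Mul1,r1:Mul2,r2:Add1,r3:6,r4:9
cycle 4: CDB Add1=-4; stall // r0:Mul1,r1:Mul2,r2:-4,r3:6,r4:9
cycle 5: stall // r0:Mul1,r1:Mul2,r2:-4,r3:6,r4:9
cycle 6: stall // r0:Mul1,r1:Mul2,r2:-4,r3:6,r4:9
cycle 7: stall // r0:Mul1,r1:Mul2,r2:-4,r3:6,r4:9
cycle 8: CDB Mul1=-16; issue MUL r1<-Mul1 // r0:-16,r1:Mul1,r2:-4,r3:6,r4:9
cycle 9: stall // r0:-16,r1:Mul1,r2:-4,r3:6,r4:9
cycle 10: stall // r0:-16,r1:Mul1,r2:-4,r3:6,r4:9
cycle 11: stall // r0:-16,r1:Mul1,r2:-4,r3:6,r4:9
cycle 12: CDB Mul2=64; issue MUL r1<-Mul2 // r0:-16,r1:Mul2,r2:-4,r3:6,r4:9
cycle 13: stall // r0:-16,r1:Mul2,r2:-4,r3:6,r4:9
cycle 14: stall // r0:-16,r1:Mul2,r2:-4,r3:6,r4:9
cycle 15: stall // r0:-16,r1:Mul2,r2:-4,r3:6,r4:9
cycle 16: CDB Mul1=576; issue MUL r2<-Mul1 // r0:-16,r1:Mul2,r2:Mul1,r3:6,r4:9
cycle 17: CDB Mul2=-144; issue SUB r4<-Add1 // r0:-16,r1:-144,r2:Mul1,r3:6,r4:Add1
cycle 18: issue SUB r2<-Add2 // r0:-16,r1:-144,r2:Add2,r3:6,r4:Add1
cycle 19: issue SUB r2<-Add3 // r0:-16,r1:-144,r2:Add3,r3:6,r4:Add1
cycle 20: CDB Mul1=54; stall // r0:-16,r1:-144,r2:Add3,r3:6,r4:Add1
cycle 21: CDB Add2=-128; issue ADD r3<-Add2 // r0:-16,r1:-144,r2:Add3,r3:Add2,r4:Add1
cycle 22: CDB Add3=128 // r0:-16,r1:-144,r2:128,r3:Add2,r4:Add1
cycle 23: CDB Add1=-70 // r0:-16,r1:-144,r2:128,r3:Add2,r4:-70

STATUS = VALUE -70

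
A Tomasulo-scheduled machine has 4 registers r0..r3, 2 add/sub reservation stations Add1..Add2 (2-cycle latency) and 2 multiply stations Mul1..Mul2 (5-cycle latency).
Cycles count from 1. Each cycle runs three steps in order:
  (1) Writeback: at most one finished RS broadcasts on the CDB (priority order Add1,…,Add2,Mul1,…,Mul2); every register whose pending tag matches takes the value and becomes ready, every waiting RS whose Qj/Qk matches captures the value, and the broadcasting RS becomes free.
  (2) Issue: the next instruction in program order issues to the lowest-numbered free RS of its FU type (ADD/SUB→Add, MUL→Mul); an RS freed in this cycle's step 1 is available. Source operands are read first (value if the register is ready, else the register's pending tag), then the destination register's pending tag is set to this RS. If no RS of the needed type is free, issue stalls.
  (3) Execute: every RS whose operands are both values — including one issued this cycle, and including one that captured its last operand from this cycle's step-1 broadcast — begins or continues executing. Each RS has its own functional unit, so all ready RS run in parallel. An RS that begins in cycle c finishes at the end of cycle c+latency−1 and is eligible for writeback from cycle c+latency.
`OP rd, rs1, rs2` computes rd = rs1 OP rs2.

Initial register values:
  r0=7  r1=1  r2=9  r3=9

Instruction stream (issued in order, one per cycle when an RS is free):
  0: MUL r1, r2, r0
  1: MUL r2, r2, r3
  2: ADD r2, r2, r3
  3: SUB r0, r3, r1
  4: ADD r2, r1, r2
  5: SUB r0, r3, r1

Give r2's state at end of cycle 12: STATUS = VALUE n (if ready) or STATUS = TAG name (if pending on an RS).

STATUS = VALUE 153

  c1: issue MUL r1<-Mul1  regs: r0:7,r1:Mul1,r2:9,r3:9
  c2: issue MUL r2<-Mul2  regs: r0:7,r1:Mul1,r2:Mul2,r3:9
  c3: issue ADD r2<-Add1  regs: r0:7,r1:Mul1,r2:Add1,r3:9
  c4: issue SUB r0<-Add2  regs: r0:Add2,r1:Mul1,r2:Add1,r3:9
  c5: stall  regs: r0:Add2,r1:Mul1,r2:Add1,r3:9
  c6: CDB Mul1=63; stall  regs: r0:Add2,r1:63,r2:Add1,r3:9
  c7: CDB Mul2=81; stall  regs: r0:Add2,r1:63,r2:Add1,r3:9
  c8: CDB Add2=-54; issue ADD r2<-Add2  regs: r0:-54,r1:63,r2:Add2,r3:9
  c9: CDB Add1=90; issue SUB r0<-Add1  regs: r0:Add1,r1:63,r2:Add2,r3:9
  c10: -  regs: r0:Add1,r1:63,r2:Add2,r3:9
  c11: CDB Add1=-54  regs: r0:-54,r1:63,r2:Add2,r3:9
  c12: CDB Add2=153  regs: r0:-54,r1:63,r2:153,r3:9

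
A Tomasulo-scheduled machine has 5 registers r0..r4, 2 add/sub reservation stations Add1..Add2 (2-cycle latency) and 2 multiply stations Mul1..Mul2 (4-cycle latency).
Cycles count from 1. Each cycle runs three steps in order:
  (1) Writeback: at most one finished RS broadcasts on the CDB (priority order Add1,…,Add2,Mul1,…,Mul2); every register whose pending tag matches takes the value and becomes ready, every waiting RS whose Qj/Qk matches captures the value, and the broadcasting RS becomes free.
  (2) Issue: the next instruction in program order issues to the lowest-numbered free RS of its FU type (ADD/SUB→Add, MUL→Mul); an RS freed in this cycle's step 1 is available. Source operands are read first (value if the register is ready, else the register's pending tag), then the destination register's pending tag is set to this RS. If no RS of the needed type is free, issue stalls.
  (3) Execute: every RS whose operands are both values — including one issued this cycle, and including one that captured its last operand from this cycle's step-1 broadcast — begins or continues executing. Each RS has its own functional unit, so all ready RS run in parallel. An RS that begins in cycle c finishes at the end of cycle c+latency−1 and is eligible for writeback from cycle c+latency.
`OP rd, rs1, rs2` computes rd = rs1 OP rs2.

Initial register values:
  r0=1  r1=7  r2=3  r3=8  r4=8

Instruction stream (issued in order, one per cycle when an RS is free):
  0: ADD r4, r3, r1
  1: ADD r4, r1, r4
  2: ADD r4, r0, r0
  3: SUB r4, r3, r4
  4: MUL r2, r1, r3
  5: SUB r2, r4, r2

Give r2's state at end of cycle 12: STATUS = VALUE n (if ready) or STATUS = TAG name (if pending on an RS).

STATUS = VALUE -50

  c1: issue ADD r4<-Add1  regs: r0:1,r1:7,r2:3,r3:8,r4:Add1
  c2: issue ADD r4<-Add2  regs: r0:1,r1:7,r2:3,r3:8,r4:Add2
  c3: CDB Add1=15; issue ADD r4<-Add1  regs: r0:1,r1:7,r2:3,r3:8,r4:Add1
  c4: stall  regs: r0:1,r1:7,r2:3,r3:8,r4:Add1
  c5: CDB Add1=2; issue SUB r4<-Add1  regs: r0:1,r1:7,r2:3,r3:8,r4:Add1
  c6: CDB Add2=22; issue MUL r2<-Mul1  regs: r0:1,r1:7,r2:Mul1,r3:8,r4:Add1
  c7: CDB Add1=6; issue SUB r2<-Add1  regs: r0:1,r1:7,r2:Add1,r3:8,r4:6
  c8: -  regs: r0:1,r1:7,r2:Add1,r3:8,r4:6
  c9: -  regs: r0:1,r1:7,r2:Add1,r3:8,r4:6
  c10: CDB Mul1=56  regs: r0:1,r1:7,r2:Add1,r3:8,r4:6
  c11: -  regs: r0:1,r1:7,r2:Add1,r3:8,r4:6
  c12: CDB Add1=-50  regs: r0:1,r1:7,r2:-50,r3:8,r4:6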